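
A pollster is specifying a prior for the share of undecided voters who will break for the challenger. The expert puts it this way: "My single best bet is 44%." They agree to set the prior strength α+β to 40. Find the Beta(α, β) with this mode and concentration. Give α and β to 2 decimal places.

α = 17.72, β = 22.28

For α,β > 1 the Beta mode is (α−1)/(α+β−2). With α+β = 40, the mode is (α−1)/38.
Set (α−1)/38 = 0.44 → α = 1 + 0.44·38 = 17.72.
β = 40 − α = 22.28.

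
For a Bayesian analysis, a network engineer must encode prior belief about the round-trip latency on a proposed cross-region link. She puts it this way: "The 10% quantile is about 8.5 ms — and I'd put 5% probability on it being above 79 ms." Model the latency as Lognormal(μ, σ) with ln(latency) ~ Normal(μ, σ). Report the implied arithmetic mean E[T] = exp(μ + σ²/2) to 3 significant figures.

E[T] ≈ 30.2 ms

If T ~ Lognormal(μ,σ) then ln T ~ Normal(μ,σ), so the p-quantile of ln T is μ + z_p·σ.
ln(8.5) = 2.14 and ln(79) = 4.369; z_{0.1} = -1.282, z_{0.95} = 1.645.
σ = (4.369 − 2.14)/(1.645 − (-1.282)) = 0.762.
μ = 2.14 − (-1.282)·0.762 = 3.116.
E[T] = exp(μ + σ²/2) = exp(3.116 + 0.2902) = 30.2 ms.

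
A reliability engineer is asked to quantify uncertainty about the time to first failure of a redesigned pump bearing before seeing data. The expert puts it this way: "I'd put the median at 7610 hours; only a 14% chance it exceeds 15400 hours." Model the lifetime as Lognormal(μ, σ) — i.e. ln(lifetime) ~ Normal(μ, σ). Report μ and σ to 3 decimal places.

If T ~ Lognormal(μ,σ) then ln T ~ Normal(μ,σ), so the p-quantile of ln T is μ + z_p·σ.
ln(7610) = 8.937 and ln(15400) = 9.642; z_{0.5} = 0, z_{0.86} = 1.08.
σ = (9.642 − 8.937)/(1.08 − (0)) = 0.652.
μ = 8.937 − (0)·0.652 = 8.937.

μ ≈ 8.937, σ ≈ 0.652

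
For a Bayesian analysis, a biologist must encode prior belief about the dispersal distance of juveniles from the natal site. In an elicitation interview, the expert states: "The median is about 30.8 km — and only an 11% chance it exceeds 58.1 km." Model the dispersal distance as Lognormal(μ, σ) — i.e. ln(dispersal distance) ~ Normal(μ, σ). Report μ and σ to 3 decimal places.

μ ≈ 3.428, σ ≈ 0.517

If T ~ Lognormal(μ,σ) then ln T ~ Normal(μ,σ), so the p-quantile of ln T is μ + z_p·σ.
ln(30.8) = 3.428 and ln(58.1) = 4.062; z_{0.5} = 0, z_{0.89} = 1.227.
σ = (4.062 − 3.428)/(1.227 − (0)) = 0.517.
μ = 3.428 − (0)·0.517 = 3.428.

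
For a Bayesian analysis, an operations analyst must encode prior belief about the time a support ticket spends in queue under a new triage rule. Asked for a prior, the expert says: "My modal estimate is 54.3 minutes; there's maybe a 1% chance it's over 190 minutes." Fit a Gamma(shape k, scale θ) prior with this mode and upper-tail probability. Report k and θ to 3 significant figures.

Gamma(k,θ) with k>1 has mode (k−1)θ, so θ = 54.3/(k−1).
Need P(X < 190) = 0.99 with θ tied to k this way. Start at k = 2, θ = 54.3: P(X<190) ≈ 0.864.
Too low — raise k to concentrate. Iterating converges to k ≈ 3.76.
Then θ = 54.3/(3.76−1) ≈ 19.7.

k ≈ 3.76, θ ≈ 19.7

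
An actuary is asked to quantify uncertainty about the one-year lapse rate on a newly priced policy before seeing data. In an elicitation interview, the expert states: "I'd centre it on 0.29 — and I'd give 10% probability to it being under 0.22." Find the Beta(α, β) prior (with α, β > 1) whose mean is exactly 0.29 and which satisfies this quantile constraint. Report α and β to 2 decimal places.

α ≈ 19.07, β ≈ 46.68

With mean 0.29 fixed, write α = 0.29s, β = 0.71s where s = α+β.
Need P(θ < 0.22) = 0.1 under Beta(0.29s, 0.71s). Normal approximation: (q−m)/√(m(1−m)/s) ≈ z_{0.1} = -1.28, so s ≈ 0.29·0.71·(-1.28)²/(0.22−0.29)² = 69.0.
At s = 69.0: P(θ<0.22) ≈ 0.094. Adjusting to match 0.1 gives s ≈ 65.75.
So α = 0.29·65.75 ≈ 19.07, β = 0.71·65.75 ≈ 46.68.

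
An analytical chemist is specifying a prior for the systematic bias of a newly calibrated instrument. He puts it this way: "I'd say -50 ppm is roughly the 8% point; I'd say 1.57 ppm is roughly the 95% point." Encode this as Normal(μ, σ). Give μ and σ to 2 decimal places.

For Normal(μ,σ), the p-quantile is μ + z_p·σ. Here z_{0.08} = -1.405, z_{0.95} = 1.645.
So -50 = μ − 1.405σ and 1.57 = μ + 1.645σ.
Subtracting: σ = (1.57 − -50)/(1.645 − (-1.405)) = 16.91.
Then μ = -50 − (-1.405)·16.91 = -26.24.

μ = -26.24, σ = 16.91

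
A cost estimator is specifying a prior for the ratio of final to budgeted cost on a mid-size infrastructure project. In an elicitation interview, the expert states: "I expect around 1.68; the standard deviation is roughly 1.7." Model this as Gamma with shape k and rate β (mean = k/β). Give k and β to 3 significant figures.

For Gamma(k, rate β): mean = k/β, variance = k/β², so CV = 1/√k.
CV = SD/mean = 1.7/1.68 = 1.012, hence k = 1/CV² = 0.977.
Then β = k/mean = 0.977/1.68 = 0.581.

k ≈ 0.977, β ≈ 0.581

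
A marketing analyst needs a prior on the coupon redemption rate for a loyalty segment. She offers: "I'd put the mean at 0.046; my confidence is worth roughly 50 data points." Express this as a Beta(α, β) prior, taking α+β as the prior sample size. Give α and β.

Under the effective-sample-size interpretation, Beta(α, β) has prior mean α/(α+β) and prior sample size α+β.
So α+β = 50 and α/(α+β) = 0.046, giving α = 0.046·50 = 2.3 and β = 50 − 2.3 = 47.7.

α = 2.3, β = 47.7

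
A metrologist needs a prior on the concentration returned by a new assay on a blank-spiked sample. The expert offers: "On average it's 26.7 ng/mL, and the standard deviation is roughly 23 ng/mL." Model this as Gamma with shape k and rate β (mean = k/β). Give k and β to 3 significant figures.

k ≈ 1.35, β ≈ 0.0505

For Gamma(k, rate β): mean = k/β, variance = k/β², so CV = 1/√k.
CV = SD/mean = 23/26.7 = 0.8614, hence k = 1/CV² = 1.35.
Then β = k/mean = 1.35/26.7 = 0.0505.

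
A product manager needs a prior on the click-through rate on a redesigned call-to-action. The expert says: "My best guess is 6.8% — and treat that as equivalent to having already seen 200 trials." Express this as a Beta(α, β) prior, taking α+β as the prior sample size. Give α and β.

Under the effective-sample-size interpretation, Beta(α, β) has prior mean α/(α+β) and prior sample size α+β.
So α+β = 200 and α/(α+β) = 0.068, giving α = 0.068·200 = 13.6 and β = 200 − 13.6 = 186.4.

α = 13.6, β = 186.4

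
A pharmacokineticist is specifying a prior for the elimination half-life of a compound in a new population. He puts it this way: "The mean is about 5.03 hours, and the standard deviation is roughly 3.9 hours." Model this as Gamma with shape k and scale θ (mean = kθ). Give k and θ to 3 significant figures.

k ≈ 1.66, θ ≈ 3.02

For Gamma(k, scale θ): mean = kθ, variance = kθ², so CV = 1/√k.
CV = SD/mean = 3.9/5.03 = 0.7753, hence k = 1/CV² = 1.66.
Then θ = mean/k = 5.03/1.66 = 3.02.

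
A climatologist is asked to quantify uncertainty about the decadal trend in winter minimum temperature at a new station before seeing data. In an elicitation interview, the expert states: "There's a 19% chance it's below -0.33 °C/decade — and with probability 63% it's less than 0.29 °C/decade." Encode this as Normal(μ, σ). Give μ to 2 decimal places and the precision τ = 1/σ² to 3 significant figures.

For Normal(μ,σ), the p-quantile is μ + z_p·σ. Here z_{0.19} = -0.8779, z_{0.63} = 0.3319.
So -0.33 = μ − 0.8779σ and 0.29 = μ + 0.3319σ.
Subtracting: σ = (0.29 − -0.33)/(0.3319 − (-0.8779)) = 0.51.
Then μ = -0.33 − (-0.8779)·0.51 = 0.12.
Precision τ = 1/σ² = 1/0.5125² = 3.81.

μ = 0.12, τ = 3.81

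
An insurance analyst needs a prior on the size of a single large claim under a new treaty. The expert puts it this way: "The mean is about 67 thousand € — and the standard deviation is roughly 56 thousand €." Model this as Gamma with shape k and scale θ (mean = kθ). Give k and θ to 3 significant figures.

For Gamma(k, scale θ): mean = kθ, variance = kθ², so CV = 1/√k.
CV = SD/mean = 56/67 = 0.8358, hence k = 1/CV² = 1.43.
Then θ = mean/k = 67/1.43 = 46.8.

k ≈ 1.43, θ ≈ 46.8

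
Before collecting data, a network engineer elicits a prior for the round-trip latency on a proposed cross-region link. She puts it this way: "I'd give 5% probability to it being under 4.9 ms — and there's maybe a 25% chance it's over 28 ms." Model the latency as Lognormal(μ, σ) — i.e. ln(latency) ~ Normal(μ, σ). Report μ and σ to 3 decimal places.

μ ≈ 2.825, σ ≈ 0.751

If T ~ Lognormal(μ,σ) then ln T ~ Normal(μ,σ), so the p-quantile of ln T is μ + z_p·σ.
ln(4.9) = 1.589 and ln(28) = 3.332; z_{0.05} = -1.645, z_{0.75} = 0.6745.
σ = (3.332 − 1.589)/(0.6745 − (-1.645)) = 0.751.
μ = 1.589 − (-1.645)·0.751 = 2.825.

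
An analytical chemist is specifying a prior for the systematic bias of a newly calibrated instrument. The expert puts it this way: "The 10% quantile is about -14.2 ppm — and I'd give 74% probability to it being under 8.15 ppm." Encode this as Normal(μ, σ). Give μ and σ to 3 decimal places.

μ = 0.680, σ = 11.611

The p-quantile of Normal(μ,σ) is μ + z_p·σ, with z_{0.1} = -1.282 and z_{0.74} = 0.6433.
Eliminate σ: μ = (z₂·x₁ − z₁·x₂)/(z₂ − z₁) = (0.6433·-14.2 − (-1.282)·8.15)/1.925 = 0.680.
Then σ = (x₂ − x₁)/(z₂ − z₁) = (8.15 − -14.2)/1.925 = 11.611.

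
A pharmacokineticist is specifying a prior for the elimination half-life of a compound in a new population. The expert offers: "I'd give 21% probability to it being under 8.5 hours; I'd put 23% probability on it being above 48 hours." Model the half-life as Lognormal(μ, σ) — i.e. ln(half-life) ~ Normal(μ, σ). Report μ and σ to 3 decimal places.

If T ~ Lognormal(μ,σ) then ln T ~ Normal(μ,σ), so the p-quantile of ln T is μ + z_p·σ.
ln(8.5) = 2.14 and ln(48) = 3.871; z_{0.21} = -0.8064, z_{0.77} = 0.7388.
σ = (3.871 − 2.14)/(0.7388 − (-0.8064)) = 1.120.
μ = 2.14 − (-0.8064)·1.120 = 3.043.

μ ≈ 3.043, σ ≈ 1.120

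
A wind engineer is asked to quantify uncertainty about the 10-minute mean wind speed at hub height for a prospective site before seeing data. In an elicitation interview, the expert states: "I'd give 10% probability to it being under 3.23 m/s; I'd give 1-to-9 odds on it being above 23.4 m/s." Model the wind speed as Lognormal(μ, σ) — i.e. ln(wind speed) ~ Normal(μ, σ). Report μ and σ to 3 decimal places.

μ ≈ 2.163, σ ≈ 0.773

If T ~ Lognormal(μ,σ) then ln T ~ Normal(μ,σ), so the p-quantile of ln T is μ + z_p·σ.
ln(3.23) = 1.172 and ln(23.4) = 3.153; z_{0.1} = -1.282, z_{0.9} = 1.282.
σ = (3.153 − 1.172)/(1.282 − (-1.282)) = 0.773.
μ = 1.172 − (-1.282)·0.773 = 2.163.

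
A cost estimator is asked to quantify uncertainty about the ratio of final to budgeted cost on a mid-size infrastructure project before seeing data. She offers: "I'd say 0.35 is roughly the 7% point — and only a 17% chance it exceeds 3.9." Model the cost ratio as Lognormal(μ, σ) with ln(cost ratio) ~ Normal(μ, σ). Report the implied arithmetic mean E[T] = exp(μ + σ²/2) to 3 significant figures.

If T ~ Lognormal(μ,σ) then ln T ~ Normal(μ,σ), so the p-quantile of ln T is μ + z_p·σ.
ln(0.35) = -1.05 and ln(3.9) = 1.361; z_{0.07} = -1.476, z_{0.83} = 0.9542.
σ = (1.361 − -1.05)/(0.9542 − (-1.476)) = 0.992.
μ = -1.05 − (-1.476)·0.992 = 0.414.
E[T] = exp(μ + σ²/2) = exp(0.414 + 0.4921) = 2.48.

E[T] ≈ 2.48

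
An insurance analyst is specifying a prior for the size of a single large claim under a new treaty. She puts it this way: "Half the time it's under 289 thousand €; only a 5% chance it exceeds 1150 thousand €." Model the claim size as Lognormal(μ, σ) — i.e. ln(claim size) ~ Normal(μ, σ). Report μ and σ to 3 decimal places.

μ ≈ 5.666, σ ≈ 0.840

If T ~ Lognormal(μ,σ) then ln T ~ Normal(μ,σ), so the p-quantile of ln T is μ + z_p·σ.
ln(289) = 5.666 and ln(1150) = 7.048; z_{0.5} = 0, z_{0.95} = 1.645.
σ = (7.048 − 5.666)/(1.645 − (0)) = 0.840.
μ = 5.666 − (0)·0.840 = 5.666.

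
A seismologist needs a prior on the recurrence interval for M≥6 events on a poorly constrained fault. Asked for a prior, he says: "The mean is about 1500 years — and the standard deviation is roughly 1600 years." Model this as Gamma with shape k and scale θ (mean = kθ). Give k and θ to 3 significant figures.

k ≈ 0.879, θ ≈ 1710

For Gamma(k, scale θ): mean = kθ, variance = kθ², so CV = 1/√k.
CV = SD/mean = 1600/1500 = 1.067, hence k = 1/CV² = 0.879.
Then θ = mean/k = 1500/0.879 = 1710.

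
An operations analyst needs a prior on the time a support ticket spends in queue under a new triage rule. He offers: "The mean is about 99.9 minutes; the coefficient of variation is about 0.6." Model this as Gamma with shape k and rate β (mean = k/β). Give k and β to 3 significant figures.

For Gamma(k, rate β): mean = k/β, variance = k/β², so CV = 1/√k.
CV = 0.6, hence k = 1/CV² = 2.78.
Then β = k/mean = 2.78/99.9 = 0.0278.

k ≈ 2.78, β ≈ 0.0278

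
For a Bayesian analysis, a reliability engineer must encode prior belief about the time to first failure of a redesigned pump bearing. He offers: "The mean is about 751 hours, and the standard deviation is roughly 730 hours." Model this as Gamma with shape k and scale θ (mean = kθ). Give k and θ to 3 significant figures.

k ≈ 1.06, θ ≈ 710

For Gamma(k, scale θ): mean = kθ, variance = kθ², so CV = 1/√k.
CV = SD/mean = 730/751 = 0.972, hence k = 1/CV² = 1.06.
Then θ = mean/k = 751/1.06 = 710.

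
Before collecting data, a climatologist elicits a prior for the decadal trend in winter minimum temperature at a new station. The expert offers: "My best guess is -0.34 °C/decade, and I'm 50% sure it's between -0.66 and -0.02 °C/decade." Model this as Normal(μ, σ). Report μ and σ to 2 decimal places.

A symmetric 50% interval runs μ ± z·σ with z = 0.6745.
Half-width = 0.32, so σ = 0.32/0.6745 = 0.47.
μ is the stated best guess, -0.34.

μ = -0.34, σ = 0.47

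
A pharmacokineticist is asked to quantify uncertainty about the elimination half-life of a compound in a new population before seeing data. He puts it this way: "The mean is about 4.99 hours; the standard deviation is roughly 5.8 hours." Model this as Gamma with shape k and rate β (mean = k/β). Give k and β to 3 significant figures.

For Gamma(k, rate β): mean = k/β, variance = k/β², so CV = 1/√k.
CV = SD/mean = 5.8/4.99 = 1.162, hence k = 1/CV² = 0.74.
Then β = k/mean = 0.74/4.99 = 0.148.

k ≈ 0.74, β ≈ 0.148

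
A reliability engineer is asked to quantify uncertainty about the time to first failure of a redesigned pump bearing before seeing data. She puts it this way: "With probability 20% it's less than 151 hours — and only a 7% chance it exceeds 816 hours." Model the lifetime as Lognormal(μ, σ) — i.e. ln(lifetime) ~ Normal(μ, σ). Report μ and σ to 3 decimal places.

μ ≈ 5.630, σ ≈ 0.728

If T ~ Lognormal(μ,σ) then ln T ~ Normal(μ,σ), so the p-quantile of ln T is μ + z_p·σ.
ln(151) = 5.017 and ln(816) = 6.704; z_{0.2} = -0.8416, z_{0.93} = 1.476.
σ = (6.704 − 5.017)/(1.476 − (-0.8416)) = 0.728.
μ = 5.017 − (-0.8416)·0.728 = 5.630.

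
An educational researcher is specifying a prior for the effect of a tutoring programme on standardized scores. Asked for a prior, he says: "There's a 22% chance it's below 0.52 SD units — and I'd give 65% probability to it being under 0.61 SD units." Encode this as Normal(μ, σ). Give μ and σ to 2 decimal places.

The p-quantile of Normal(μ,σ) is μ + z_p·σ, with z_{0.22} = -0.7722 and z_{0.65} = 0.3853.
Eliminate σ: μ = (z₂·x₁ − z₁·x₂)/(z₂ − z₁) = (0.3853·0.52 − (-0.7722)·0.61)/1.158 = 0.58.
Then σ = (x₂ − x₁)/(z₂ − z₁) = (0.61 − 0.52)/1.158 = 0.08.

μ = 0.58, σ = 0.08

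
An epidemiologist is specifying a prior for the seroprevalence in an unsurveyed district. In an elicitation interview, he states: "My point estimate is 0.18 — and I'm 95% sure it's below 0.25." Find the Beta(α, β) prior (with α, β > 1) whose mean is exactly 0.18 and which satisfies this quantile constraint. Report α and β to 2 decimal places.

With mean 0.18 fixed, write α = 0.18s, β = 0.82s where s = α+β.
Need P(θ < 0.25) = 0.95 under Beta(0.18s, 0.82s). Normal approximation: (q−m)/√(m(1−m)/s) ≈ z_{0.95} = 1.64, so s ≈ 0.18·0.82·(1.64)²/(0.25−0.18)² = 81.5.
At s = 81.5: P(θ<0.25) ≈ 0.942. Adjusting to match 0.95 gives s ≈ 90.28.
So α = 0.18·90.28 ≈ 16.25, β = 0.82·90.28 ≈ 74.03.

α ≈ 16.25, β ≈ 74.03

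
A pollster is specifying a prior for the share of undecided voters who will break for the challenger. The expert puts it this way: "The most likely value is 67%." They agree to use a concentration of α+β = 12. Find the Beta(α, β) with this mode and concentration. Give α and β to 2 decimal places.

For α,β > 1 the Beta mode is (α−1)/(α+β−2). With α+β = 12, the mode is (α−1)/10.
Set (α−1)/10 = 0.67 → α = 1 + 0.67·10 = 7.70.
β = 12 − α = 4.30.

α = 7.70, β = 4.30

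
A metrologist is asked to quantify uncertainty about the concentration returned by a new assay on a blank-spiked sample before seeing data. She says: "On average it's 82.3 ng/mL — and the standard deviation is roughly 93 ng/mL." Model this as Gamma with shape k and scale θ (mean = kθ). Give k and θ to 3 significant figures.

k ≈ 0.783, θ ≈ 105

For Gamma(k, scale θ): mean = kθ, variance = kθ², so CV = 1/√k.
CV = SD/mean = 93/82.3 = 1.13, hence k = 1/CV² = 0.783.
Then θ = mean/k = 82.3/0.783 = 105.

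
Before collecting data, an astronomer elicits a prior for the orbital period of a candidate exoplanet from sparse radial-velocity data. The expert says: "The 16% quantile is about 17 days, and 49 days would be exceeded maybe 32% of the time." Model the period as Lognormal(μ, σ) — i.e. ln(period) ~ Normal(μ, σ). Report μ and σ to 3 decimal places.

μ ≈ 3.553, σ ≈ 0.724

If T ~ Lognormal(μ,σ) then ln T ~ Normal(μ,σ), so the p-quantile of ln T is μ + z_p·σ.
ln(17) = 2.833 and ln(49) = 3.892; z_{0.16} = -0.9945, z_{0.68} = 0.4677.
σ = (3.892 − 2.833)/(0.4677 − (-0.9945)) = 0.724.
μ = 2.833 − (-0.9945)·0.724 = 3.553.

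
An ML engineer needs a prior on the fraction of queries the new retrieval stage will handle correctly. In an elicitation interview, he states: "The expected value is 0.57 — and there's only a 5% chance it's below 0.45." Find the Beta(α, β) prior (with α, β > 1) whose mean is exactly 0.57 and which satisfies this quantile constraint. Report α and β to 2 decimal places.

With mean 0.57 fixed, write α = 0.57s, β = 0.43s where s = α+β.
Need P(θ < 0.45) = 0.05 under Beta(0.57s, 0.43s). Normal approximation: (q−m)/√(m(1−m)/s) ≈ z_{0.05} = -1.64, so s ≈ 0.57·0.43·(-1.64)²/(0.45−0.57)² = 46.1.
At s = 46.1: P(θ<0.45) ≈ 0.051. Adjusting to match 0.05 gives s ≈ 46.52.
So α = 0.57·46.52 ≈ 26.51, β = 0.43·46.52 ≈ 20.00.

α ≈ 26.51, β ≈ 20.00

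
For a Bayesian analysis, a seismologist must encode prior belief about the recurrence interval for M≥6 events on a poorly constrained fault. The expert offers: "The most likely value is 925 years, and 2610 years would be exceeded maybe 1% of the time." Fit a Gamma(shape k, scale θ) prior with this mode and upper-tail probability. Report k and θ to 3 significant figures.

k ≈ 5.24, θ ≈ 218

Gamma(k,θ) with k>1 has mode (k−1)θ, so θ = 925/(k−1).
Need P(X < 2610) = 0.99 with θ tied to k this way. Start at k = 2, θ = 925: P(X<2610) ≈ 0.773.
Too low — raise k to concentrate. Iterating converges to k ≈ 5.24.
Then θ = 925/(5.24−1) ≈ 218.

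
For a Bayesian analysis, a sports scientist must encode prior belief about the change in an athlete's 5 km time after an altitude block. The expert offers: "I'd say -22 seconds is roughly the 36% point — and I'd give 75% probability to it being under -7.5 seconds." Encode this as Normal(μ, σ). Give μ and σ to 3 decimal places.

μ = -16.968, σ = 14.037

The p-quantile of Normal(μ,σ) is μ + z_p·σ, with z_{0.36} = -0.3585 and z_{0.75} = 0.6745.
Eliminate σ: μ = (z₂·x₁ − z₁·x₂)/(z₂ − z₁) = (0.6745·-22 − (-0.3585)·-7.5)/1.033 = -16.968.
Then σ = (x₂ − x₁)/(z₂ − z₁) = (-7.5 − -22)/1.033 = 14.037.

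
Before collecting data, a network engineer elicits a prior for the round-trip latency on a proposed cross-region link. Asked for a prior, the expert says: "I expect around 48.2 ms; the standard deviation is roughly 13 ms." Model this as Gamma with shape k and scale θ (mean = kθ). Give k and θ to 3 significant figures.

For Gamma(k, scale θ): mean = kθ, variance = kθ², so CV = 1/√k.
CV = SD/mean = 13/48.2 = 0.2697, hence k = 1/CV² = 13.7.
Then θ = mean/k = 48.2/13.7 = 3.51.

k ≈ 13.7, θ ≈ 3.51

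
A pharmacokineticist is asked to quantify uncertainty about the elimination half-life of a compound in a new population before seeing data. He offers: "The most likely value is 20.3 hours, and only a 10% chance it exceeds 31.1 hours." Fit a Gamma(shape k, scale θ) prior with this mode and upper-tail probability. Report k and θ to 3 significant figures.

Gamma(k,θ) with k>1 has mode (k−1)θ, so θ = 20.3/(k−1).
Need P(X < 31.1) = 0.9 with θ tied to k this way. Start at k = 2, θ = 20.3: P(X<31.1) ≈ 0.453.
Too low — raise k to concentrate. Iterating converges to k ≈ 11.3.
Then θ = 20.3/(11.3−1) ≈ 1.98.

k ≈ 11.3, θ ≈ 1.98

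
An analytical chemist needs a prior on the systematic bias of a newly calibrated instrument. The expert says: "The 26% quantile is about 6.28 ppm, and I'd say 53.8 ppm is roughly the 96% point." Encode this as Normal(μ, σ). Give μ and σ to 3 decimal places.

μ = 19.050, σ = 19.849

For Normal(μ,σ), the p-quantile is μ + z_p·σ. Here z_{0.26} = -0.6433, z_{0.96} = 1.751.
So 6.28 = μ − 0.6433σ and 53.8 = μ + 1.751σ.
Subtracting: σ = (53.8 − 6.28)/(1.751 − (-0.6433)) = 19.849.
Then μ = 6.28 − (-0.6433)·19.849 = 19.050.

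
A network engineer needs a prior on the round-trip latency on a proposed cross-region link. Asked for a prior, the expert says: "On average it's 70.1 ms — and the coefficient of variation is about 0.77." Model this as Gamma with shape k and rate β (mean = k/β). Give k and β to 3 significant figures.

For Gamma(k, rate β): mean = k/β, variance = k/β², so CV = 1/√k.
CV = 0.77, hence k = 1/CV² = 1.69.
Then β = k/mean = 1.69/70.1 = 0.0241.

k ≈ 1.69, β ≈ 0.0241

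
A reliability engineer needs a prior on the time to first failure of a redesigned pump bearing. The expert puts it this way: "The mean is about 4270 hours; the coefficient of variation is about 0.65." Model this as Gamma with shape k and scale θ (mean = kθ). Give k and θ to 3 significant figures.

k ≈ 2.37, θ ≈ 1800

For Gamma(k, scale θ): mean = kθ, variance = kθ², so CV = 1/√k.
CV = 0.65, hence k = 1/CV² = 2.37.
Then θ = mean/k = 4270/2.37 = 1800.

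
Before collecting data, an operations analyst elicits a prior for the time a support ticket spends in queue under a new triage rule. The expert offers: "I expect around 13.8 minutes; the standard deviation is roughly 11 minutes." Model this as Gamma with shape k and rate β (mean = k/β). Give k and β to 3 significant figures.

k ≈ 1.57, β ≈ 0.114

For Gamma(k, rate β): mean = k/β, variance = k/β², so CV = 1/√k.
CV = SD/mean = 11/13.8 = 0.7971, hence k = 1/CV² = 1.57.
Then β = k/mean = 1.57/13.8 = 0.114.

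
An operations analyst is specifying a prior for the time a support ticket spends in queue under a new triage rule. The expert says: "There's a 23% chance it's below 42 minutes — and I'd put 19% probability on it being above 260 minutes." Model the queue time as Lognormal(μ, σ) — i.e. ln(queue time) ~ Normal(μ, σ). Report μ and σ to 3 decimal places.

If T ~ Lognormal(μ,σ) then ln T ~ Normal(μ,σ), so the p-quantile of ln T is μ + z_p·σ.
ln(42) = 3.738 and ln(260) = 5.561; z_{0.23} = -0.7388, z_{0.81} = 0.8779.
σ = (5.561 − 3.738)/(0.8779 − (-0.7388)) = 1.128.
μ = 3.738 − (-0.7388)·1.128 = 4.571.

μ ≈ 4.571, σ ≈ 1.128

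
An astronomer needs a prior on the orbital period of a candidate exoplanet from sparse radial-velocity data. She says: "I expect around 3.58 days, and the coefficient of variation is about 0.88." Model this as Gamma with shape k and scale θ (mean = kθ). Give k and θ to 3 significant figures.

k ≈ 1.29, θ ≈ 2.77

For Gamma(k, scale θ): mean = kθ, variance = kθ², so CV = 1/√k.
CV = 0.88, hence k = 1/CV² = 1.29.
Then θ = mean/k = 3.58/1.29 = 2.77.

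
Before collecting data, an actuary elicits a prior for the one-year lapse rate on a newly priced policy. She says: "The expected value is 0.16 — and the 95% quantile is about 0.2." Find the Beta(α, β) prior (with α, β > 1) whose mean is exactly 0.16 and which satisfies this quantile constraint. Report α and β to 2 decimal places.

With mean 0.16 fixed, write α = 0.16s, β = 0.84s where s = α+β.
Need P(θ < 0.2) = 0.95 under Beta(0.16s, 0.84s). Normal approximation: (q−m)/√(m(1−m)/s) ≈ z_{0.95} = 1.64, so s ≈ 0.16·0.84·(1.64)²/(0.2−0.16)² = 227.3.
At s = 227.3: P(θ<0.2) ≈ 0.944. Adjusting to match 0.95 gives s ≈ 244.69.
So α = 0.16·244.69 ≈ 39.15, β = 0.84·244.69 ≈ 205.54.

α ≈ 39.15, β ≈ 205.54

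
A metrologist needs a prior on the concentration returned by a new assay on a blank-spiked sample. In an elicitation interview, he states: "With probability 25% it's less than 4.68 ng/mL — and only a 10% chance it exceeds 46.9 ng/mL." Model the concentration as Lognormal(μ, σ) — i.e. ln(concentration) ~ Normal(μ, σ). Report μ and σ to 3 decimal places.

μ ≈ 2.338, σ ≈ 1.178

If T ~ Lognormal(μ,σ) then ln T ~ Normal(μ,σ), so the p-quantile of ln T is μ + z_p·σ.
ln(4.68) = 1.543 and ln(46.9) = 3.848; z_{0.25} = -0.6745, z_{0.9} = 1.282.
σ = (3.848 − 1.543)/(1.282 − (-0.6745)) = 1.178.
μ = 1.543 − (-0.6745)·1.178 = 2.338.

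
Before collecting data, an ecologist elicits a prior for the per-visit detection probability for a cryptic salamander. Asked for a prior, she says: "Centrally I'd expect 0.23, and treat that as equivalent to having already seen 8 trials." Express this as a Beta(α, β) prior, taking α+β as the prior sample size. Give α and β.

α = 1.84, β = 6.16

Under the effective-sample-size interpretation, Beta(α, β) has prior mean α/(α+β) and prior sample size α+β.
So α+β = 8 and α/(α+β) = 0.23, giving α = 0.23·8 = 1.84 and β = 8 − 1.84 = 6.16.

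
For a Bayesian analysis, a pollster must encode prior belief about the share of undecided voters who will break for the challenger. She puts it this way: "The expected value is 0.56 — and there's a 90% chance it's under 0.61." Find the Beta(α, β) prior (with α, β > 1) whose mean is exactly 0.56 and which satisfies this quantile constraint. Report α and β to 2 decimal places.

With mean 0.56 fixed, write α = 0.56s, β = 0.44s where s = α+β.
Need P(θ < 0.61) = 0.9 under Beta(0.56s, 0.44s). Normal approximation: (q−m)/√(m(1−m)/s) ≈ z_{0.9} = 1.28, so s ≈ 0.56·0.44·(1.28)²/(0.61−0.56)² = 161.9.
At s = 161.9: P(θ<0.61) ≈ 0.901. Adjusting to match 0.9 gives s ≈ 160.49.
So α = 0.56·160.49 ≈ 89.87, β = 0.44·160.49 ≈ 70.62.

α ≈ 89.87, β ≈ 70.62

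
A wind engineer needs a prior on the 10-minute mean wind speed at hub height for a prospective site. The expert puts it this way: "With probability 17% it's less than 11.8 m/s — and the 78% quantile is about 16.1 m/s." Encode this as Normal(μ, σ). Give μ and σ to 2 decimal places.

μ = 14.18, σ = 2.49

The p-quantile of Normal(μ,σ) is μ + z_p·σ, with z_{0.17} = -0.9542 and z_{0.78} = 0.7722.
Eliminate σ: μ = (z₂·x₁ − z₁·x₂)/(z₂ − z₁) = (0.7722·11.8 − (-0.9542)·16.1)/1.726 = 14.18.
Then σ = (x₂ − x₁)/(z₂ − z₁) = (16.1 − 11.8)/1.726 = 2.49.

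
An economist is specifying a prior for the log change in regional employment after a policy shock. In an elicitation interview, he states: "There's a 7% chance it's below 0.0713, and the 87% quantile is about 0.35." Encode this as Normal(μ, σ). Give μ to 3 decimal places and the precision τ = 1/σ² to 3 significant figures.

μ = 0.229, τ = 87.2

For Normal(μ,σ), the p-quantile is μ + z_p·σ. Here z_{0.07} = -1.476, z_{0.87} = 1.126.
So 0.0713 = μ − 1.476σ and 0.35 = μ + 1.126σ.
Subtracting: σ = (0.35 − 0.0713)/(1.126 − (-1.476)) = 0.107.
Then μ = 0.0713 − (-1.476)·0.107 = 0.229.
Precision τ = 1/σ² = 1/0.1071² = 87.2.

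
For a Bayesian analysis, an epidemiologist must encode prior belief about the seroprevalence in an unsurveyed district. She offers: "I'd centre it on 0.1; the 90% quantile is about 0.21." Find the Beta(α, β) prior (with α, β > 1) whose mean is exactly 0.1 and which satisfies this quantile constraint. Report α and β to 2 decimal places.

α ≈ 1.32, β ≈ 11.90

With mean 0.1 fixed, write α = 0.1s, β = 0.9s where s = α+β.
Need P(θ < 0.21) = 0.9 under Beta(0.1s, 0.9s). Normal approximation: (q−m)/√(m(1−m)/s) ≈ z_{0.9} = 1.28, so s ≈ 0.1·0.9·(1.28)²/(0.21−0.1)² = 12.2.
At s = 12.2: P(θ<0.21) ≈ 0.894. Adjusting to match 0.9 gives s ≈ 13.22.
So α = 0.1·13.22 ≈ 1.32, β = 0.9·13.22 ≈ 11.90.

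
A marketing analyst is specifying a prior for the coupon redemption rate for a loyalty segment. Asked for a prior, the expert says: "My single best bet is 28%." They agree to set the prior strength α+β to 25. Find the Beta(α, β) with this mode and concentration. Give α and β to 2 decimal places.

α = 7.44, β = 17.56

For α,β > 1 the Beta mode is (α−1)/(α+β−2). With α+β = 25, the mode is (α−1)/23.
Set (α−1)/23 = 0.28 → α = 1 + 0.28·23 = 7.44.
β = 25 − α = 17.56.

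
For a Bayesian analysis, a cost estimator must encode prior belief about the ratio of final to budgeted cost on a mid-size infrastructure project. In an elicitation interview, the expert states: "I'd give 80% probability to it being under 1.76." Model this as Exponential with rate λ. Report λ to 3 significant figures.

P(T < 1.76) = 1 − e^(−λ·1.76) = 0.8, so λ = −ln(1−0.8)/1.76 = −ln(0.2)/1.76 = 0.914.

λ ≈ 0.914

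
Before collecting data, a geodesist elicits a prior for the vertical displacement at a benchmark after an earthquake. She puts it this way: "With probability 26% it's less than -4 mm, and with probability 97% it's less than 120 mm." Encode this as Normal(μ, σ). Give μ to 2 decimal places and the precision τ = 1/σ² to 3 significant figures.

The p-quantile of Normal(μ,σ) is μ + z_p·σ, with z_{0.26} = -0.6433 and z_{0.97} = 1.881.
Eliminate σ: μ = (z₂·x₁ − z₁·x₂)/(z₂ − z₁) = (1.881·-4 − (-0.6433)·120)/2.524 = 27.60.
Then σ = (x₂ − x₁)/(z₂ − z₁) = (120 − -4)/2.524 = 49.13.
Precision τ = 1/σ² = 1/49.13² = 0.000414.

μ = 27.60, τ = 0.000414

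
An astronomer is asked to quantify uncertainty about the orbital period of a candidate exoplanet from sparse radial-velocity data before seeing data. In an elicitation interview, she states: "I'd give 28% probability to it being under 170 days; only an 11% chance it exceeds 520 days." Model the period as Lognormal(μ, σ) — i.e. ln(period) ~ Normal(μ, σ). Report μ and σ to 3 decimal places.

μ ≈ 5.496, σ ≈ 0.618

If T ~ Lognormal(μ,σ) then ln T ~ Normal(μ,σ), so the p-quantile of ln T is μ + z_p·σ.
ln(170) = 5.136 and ln(520) = 6.254; z_{0.28} = -0.5828, z_{0.89} = 1.227.
σ = (6.254 − 5.136)/(1.227 − (-0.5828)) = 0.618.
μ = 5.136 − (-0.5828)·0.618 = 5.496.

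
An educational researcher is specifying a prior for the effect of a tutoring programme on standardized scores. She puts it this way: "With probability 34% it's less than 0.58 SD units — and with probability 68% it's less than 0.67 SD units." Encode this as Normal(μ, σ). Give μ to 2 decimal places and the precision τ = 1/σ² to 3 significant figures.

For Normal(μ,σ), the p-quantile is μ + z_p·σ. Here z_{0.34} = -0.4125, z_{0.68} = 0.4677.
So 0.58 = μ − 0.4125σ and 0.67 = μ + 0.4677σ.
Subtracting: σ = (0.67 − 0.58)/(0.4677 − (-0.4125)) = 0.10.
Then μ = 0.58 − (-0.4125)·0.10 = 0.62.
Precision τ = 1/σ² = 1/0.1023² = 95.6.

μ = 0.62, τ = 95.6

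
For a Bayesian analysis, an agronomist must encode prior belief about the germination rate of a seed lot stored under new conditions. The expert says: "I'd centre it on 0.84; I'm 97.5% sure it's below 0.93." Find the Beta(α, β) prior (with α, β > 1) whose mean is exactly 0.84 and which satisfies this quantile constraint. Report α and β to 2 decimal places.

α ≈ 38.35, β ≈ 7.30

With mean 0.84 fixed, write α = 0.84s, β = 0.16s where s = α+β.
Need P(θ < 0.93) = 0.975 under Beta(0.84s, 0.16s). Normal approximation: (q−m)/√(m(1−m)/s) ≈ z_{0.975} = 1.96, so s ≈ 0.84·0.16·(1.96)²/(0.93−0.84)² = 63.7.
At s = 63.7: P(θ<0.93) ≈ 0.991. Adjusting to match 0.975 gives s ≈ 45.65.
So α = 0.84·45.65 ≈ 38.35, β = 0.16·45.65 ≈ 7.30.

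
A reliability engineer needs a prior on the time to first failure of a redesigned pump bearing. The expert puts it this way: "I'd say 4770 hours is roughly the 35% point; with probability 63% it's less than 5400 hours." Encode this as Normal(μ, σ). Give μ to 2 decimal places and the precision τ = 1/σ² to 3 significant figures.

μ = 5108.48, τ = 1.3e-06

For Normal(μ,σ), the p-quantile is μ + z_p·σ. Here z_{0.35} = -0.3853, z_{0.63} = 0.3319.
So 4770 = μ − 0.3853σ and 5400 = μ + 0.3319σ.
Subtracting: σ = (5400 − 4770)/(0.3319 − (-0.3853)) = 878.45.
Then μ = 4770 − (-0.3853)·878.45 = 5108.48.
Precision τ = 1/σ² = 1/878.4² = 1.3e-06.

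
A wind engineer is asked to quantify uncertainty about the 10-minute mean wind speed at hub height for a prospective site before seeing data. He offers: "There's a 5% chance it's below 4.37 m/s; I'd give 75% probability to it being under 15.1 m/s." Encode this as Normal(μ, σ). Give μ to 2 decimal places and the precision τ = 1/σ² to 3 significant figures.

μ = 11.98, τ = 0.0467

For Normal(μ,σ), the p-quantile is μ + z_p·σ. Here z_{0.05} = -1.645, z_{0.75} = 0.6745.
So 4.37 = μ − 1.645σ and 15.1 = μ + 0.6745σ.
Subtracting: σ = (15.1 − 4.37)/(0.6745 − (-1.645)) = 4.63.
Then μ = 4.37 − (-1.645)·4.63 = 11.98.
Precision τ = 1/σ² = 1/4.626² = 0.0467.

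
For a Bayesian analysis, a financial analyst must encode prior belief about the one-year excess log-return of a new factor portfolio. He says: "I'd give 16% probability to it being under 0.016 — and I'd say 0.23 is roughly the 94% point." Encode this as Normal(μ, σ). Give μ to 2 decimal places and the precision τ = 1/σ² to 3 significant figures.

The p-quantile of Normal(μ,σ) is μ + z_p·σ, with z_{0.16} = -0.9945 and z_{0.94} = 1.555.
Eliminate σ: μ = (z₂·x₁ − z₁·x₂)/(z₂ − z₁) = (1.555·0.016 − (-0.9945)·0.23)/2.549 = 0.10.
Then σ = (x₂ − x₁)/(z₂ − z₁) = (0.23 − 0.016)/2.549 = 0.08.
Precision τ = 1/σ² = 1/0.08395² = 142.

μ = 0.10, τ = 142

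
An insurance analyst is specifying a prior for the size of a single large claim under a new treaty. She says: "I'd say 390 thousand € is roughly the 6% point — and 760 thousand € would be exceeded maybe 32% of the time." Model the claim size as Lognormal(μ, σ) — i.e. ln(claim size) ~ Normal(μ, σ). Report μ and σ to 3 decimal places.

If T ~ Lognormal(μ,σ) then ln T ~ Normal(μ,σ), so the p-quantile of ln T is μ + z_p·σ.
ln(390) = 5.966 and ln(760) = 6.633; z_{0.06} = -1.555, z_{0.68} = 0.4677.
σ = (6.633 − 5.966)/(0.4677 − (-1.555)) = 0.330.
μ = 5.966 − (-1.555)·0.330 = 6.479.

μ ≈ 6.479, σ ≈ 0.330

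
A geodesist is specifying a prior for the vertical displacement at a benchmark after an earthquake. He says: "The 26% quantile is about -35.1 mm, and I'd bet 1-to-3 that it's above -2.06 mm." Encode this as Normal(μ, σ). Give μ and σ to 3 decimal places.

μ = -18.970, σ = 25.071

For Normal(μ,σ), the p-quantile is μ + z_p·σ. Here z_{0.26} = -0.6433, z_{0.75} = 0.6745.
So -35.1 = μ − 0.6433σ and -2.06 = μ + 0.6745σ.
Subtracting: σ = (-2.06 − -35.1)/(0.6745 − (-0.6433)) = 25.071.
Then μ = -35.1 − (-0.6433)·25.071 = -18.970.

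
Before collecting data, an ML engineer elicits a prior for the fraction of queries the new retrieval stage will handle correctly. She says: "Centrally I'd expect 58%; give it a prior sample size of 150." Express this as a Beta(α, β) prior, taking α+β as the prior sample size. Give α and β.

α = 87, β = 63

Under the effective-sample-size interpretation, Beta(α, β) has prior mean α/(α+β) and prior sample size α+β.
So α+β = 150 and α/(α+β) = 0.58, giving α = 0.58·150 = 87 and β = 150 − 87 = 63.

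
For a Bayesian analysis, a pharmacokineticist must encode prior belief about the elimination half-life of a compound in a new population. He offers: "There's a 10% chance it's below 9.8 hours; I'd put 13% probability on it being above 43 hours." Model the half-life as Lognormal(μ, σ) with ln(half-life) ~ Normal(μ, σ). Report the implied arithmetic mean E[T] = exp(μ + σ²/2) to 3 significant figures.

If T ~ Lognormal(μ,σ) then ln T ~ Normal(μ,σ), so the p-quantile of ln T is μ + z_p·σ.
ln(9.8) = 2.282 and ln(43) = 3.761; z_{0.1} = -1.282, z_{0.87} = 1.126.
σ = (3.761 − 2.282)/(1.126 − (-1.282)) = 0.614.
μ = 2.282 − (-1.282)·0.614 = 3.069.
E[T] = exp(μ + σ²/2) = exp(3.069 + 0.1886) = 26 hours.

E[T] ≈ 26 hours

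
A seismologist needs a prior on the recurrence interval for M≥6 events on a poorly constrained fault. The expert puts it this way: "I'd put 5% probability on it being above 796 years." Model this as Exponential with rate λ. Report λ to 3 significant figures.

P(T > 796.0) = e^(−λ·796.0) = 0.05, so λ = −ln(0.05)/796.0 = 0.00376.

λ ≈ 0.00376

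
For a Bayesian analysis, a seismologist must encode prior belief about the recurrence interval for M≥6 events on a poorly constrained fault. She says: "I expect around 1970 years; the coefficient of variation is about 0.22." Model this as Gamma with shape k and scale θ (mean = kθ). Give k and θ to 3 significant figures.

k ≈ 20.7, θ ≈ 95.3

For Gamma(k, scale θ): mean = kθ, variance = kθ², so CV = 1/√k.
CV = 0.22, hence k = 1/CV² = 20.7.
Then θ = mean/k = 1970/20.7 = 95.3.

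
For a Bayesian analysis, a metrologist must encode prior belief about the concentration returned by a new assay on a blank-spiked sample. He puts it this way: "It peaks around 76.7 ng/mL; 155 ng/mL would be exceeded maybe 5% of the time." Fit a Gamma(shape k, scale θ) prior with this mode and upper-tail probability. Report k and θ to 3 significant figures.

Gamma(k,θ) with k>1 has mode (k−1)θ, so θ = 76.7/(k−1).
Need P(X < 155) = 0.95 with θ tied to k this way. Start at k = 2, θ = 76.7: P(X<155) ≈ 0.600.
Too low — raise k to concentrate. Iterating converges to k ≈ 6.6.
Then θ = 76.7/(6.6−1) ≈ 13.7.

k ≈ 6.6, θ ≈ 13.7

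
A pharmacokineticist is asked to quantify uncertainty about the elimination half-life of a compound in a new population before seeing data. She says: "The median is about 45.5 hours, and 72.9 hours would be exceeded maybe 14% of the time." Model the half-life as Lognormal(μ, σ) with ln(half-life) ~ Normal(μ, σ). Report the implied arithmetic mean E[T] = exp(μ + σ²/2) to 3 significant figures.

If T ~ Lognormal(μ,σ) then ln T ~ Normal(μ,σ), so the p-quantile of ln T is μ + z_p·σ.
ln(45.5) = 3.818 and ln(72.9) = 4.289; z_{0.5} = 0, z_{0.86} = 1.08.
σ = (4.289 − 3.818)/(1.08 − (0)) = 0.436.
μ = 3.818 − (0)·0.436 = 3.818.
E[T] = exp(μ + σ²/2) = exp(3.818 + 0.0952) = 50 hours.

E[T] ≈ 50 hours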